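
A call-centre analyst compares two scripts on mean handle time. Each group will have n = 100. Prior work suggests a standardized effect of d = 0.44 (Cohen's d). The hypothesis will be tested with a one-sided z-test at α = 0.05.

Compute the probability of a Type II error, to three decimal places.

β ≈ 0.071

Noncentrality parameter: δ = d·√(n/2) = 0.44 × √(100/2) = 3.1113
Critical value for a one-sided test at α = 0.05: z_α = 1.645.
Power = Φ(δ − 1.645) = Φ(1.466) = 0.9287.
Type II error: β = 1 − power = 1 − 0.9287 = 0.0713.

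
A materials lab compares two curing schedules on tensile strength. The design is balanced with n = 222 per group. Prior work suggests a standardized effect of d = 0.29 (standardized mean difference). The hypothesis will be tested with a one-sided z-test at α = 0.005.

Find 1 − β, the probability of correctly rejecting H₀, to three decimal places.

Noncentrality parameter: δ = d·√(n/2) = 0.29 × √(222/2) = 3.0553
One-sided α = 0.005 → critical value z_{0.005} = 2.576.
Power = Φ(δ − 2.576) = Φ(0.480) = 0.6842.

Power ≈ 0.684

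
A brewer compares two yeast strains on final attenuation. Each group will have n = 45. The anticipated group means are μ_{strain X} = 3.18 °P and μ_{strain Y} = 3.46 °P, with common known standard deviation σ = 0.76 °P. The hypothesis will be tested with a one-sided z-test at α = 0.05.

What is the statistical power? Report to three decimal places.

Power ≈ 0.541

Standardized effect: d = |μ_{strain X} − μ_{strain Y}| / σ = |3.18 − 3.46| / 0.76 = 0.3684
Noncentrality parameter: δ = d·√(n/2) = 0.3684 × √(45/2) = 1.7476
One-sided α = 0.05 → critical value z_{0.05} = 1.645.
Power = P(Z > 1.645 − δ) = Φ(0.103) = 0.5409.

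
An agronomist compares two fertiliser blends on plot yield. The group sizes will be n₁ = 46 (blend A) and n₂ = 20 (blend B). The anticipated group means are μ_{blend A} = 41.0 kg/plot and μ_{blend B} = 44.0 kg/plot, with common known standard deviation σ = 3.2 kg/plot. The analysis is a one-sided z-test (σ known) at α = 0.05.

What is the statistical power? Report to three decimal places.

Standardized effect: d = |μ_{blend A} − μ_{blend B}| / σ = |41.0 − 44.0| / 3.2 = 0.9375
Noncentrality parameter: δ = d / √(1/n₁ + 1/n₂) = 0.9375 / √(1/46 + 1/20) = 3.5002
One-sided α = 0.05 → critical value z_{0.05} = 1.645.
Power = Φ(δ − 1.645) = Φ(1.855) = 0.9682.

Power ≈ 0.968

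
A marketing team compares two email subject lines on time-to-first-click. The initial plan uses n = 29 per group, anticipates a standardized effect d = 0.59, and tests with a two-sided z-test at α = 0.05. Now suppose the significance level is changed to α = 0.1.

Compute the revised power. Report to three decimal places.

δ = d·√(n/2) = 0.59 × √(29/2) = 2.2467 (unchanged). New critical value: z_{0.05} = 1.645.
Revised power = Φ(δ − 1.645) + Φ(−δ − 1.645) = Φ(0.602) + Φ(-3.892) = 0.7263 + 0.0000 = 0.7264.

Power ≈ 0.726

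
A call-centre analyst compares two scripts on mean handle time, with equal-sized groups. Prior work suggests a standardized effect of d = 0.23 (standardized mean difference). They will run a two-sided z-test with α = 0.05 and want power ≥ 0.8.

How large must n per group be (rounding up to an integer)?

Set Φ(δ − 1.960) = 0.8; then δ − 1.960 = Φ⁻¹(0.8) = 0.842, giving δ = 2.802.
(The Φ(−δ − z_{α/2}) term is vanishingly small for δ > 0 and is dropped in the standard sample-size formula.)
δ = d·√(n/2) ⇒ n = 2(δ/d)² = 2 × (2.802 / 0.23)² = 296.74.
Rounding up, n = 297 per group.

n = 297 per group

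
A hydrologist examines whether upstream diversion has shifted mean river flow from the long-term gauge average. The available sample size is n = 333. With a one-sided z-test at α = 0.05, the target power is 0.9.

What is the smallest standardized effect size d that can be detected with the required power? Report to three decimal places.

d ≈ 0.160

Required noncentrality: δ = z_{0.05} + z_{0.10} = 1.645 + 1.282 = 2.926.
δ = d·√n ⇒ d = δ/√n = 2.926/√333 = 0.1604.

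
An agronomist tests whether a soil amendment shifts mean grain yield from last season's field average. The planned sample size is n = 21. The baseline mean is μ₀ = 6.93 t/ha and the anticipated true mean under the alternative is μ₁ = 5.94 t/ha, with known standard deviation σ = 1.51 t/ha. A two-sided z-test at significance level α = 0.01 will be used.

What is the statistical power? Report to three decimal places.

Standardized effect: d = |μ₁ − μ₀| / σ = |5.94 − 6.93| / 1.51 = 0.6556
Noncentrality parameter: δ = d·√n = 0.6556 × √21 = 3.0045
Two-sided α = 0.01 → critical value z_{0.005} = 2.576.
Power = Φ(δ − 2.576) + Φ(−δ − 2.576) = Φ(0.429) + Φ(-5.580) = 0.6659 + 0.0000 = 0.6659.

Power ≈ 0.666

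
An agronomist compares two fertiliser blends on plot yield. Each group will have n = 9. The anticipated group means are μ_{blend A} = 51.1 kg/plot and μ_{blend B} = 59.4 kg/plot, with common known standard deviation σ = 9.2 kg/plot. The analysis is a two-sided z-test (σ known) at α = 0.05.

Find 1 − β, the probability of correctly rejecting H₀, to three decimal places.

Power ≈ 0.482

Standardized effect: d = |μ_{blend A} − μ_{blend B}| / σ = |51.1 − 59.4| / 9.2 = 0.9022
Noncentrality parameter: δ = d·√(n/2) = 0.9022 × √(9/2) = 1.9138
Critical value for a two-sided test at α = 0.05: z_{α/2} = 1.960.
Power = Φ(δ − 1.960) + Φ(−δ − 1.960) = Φ(-0.046) + Φ(-3.874) = 0.4816 + 0.0001 = 0.4816.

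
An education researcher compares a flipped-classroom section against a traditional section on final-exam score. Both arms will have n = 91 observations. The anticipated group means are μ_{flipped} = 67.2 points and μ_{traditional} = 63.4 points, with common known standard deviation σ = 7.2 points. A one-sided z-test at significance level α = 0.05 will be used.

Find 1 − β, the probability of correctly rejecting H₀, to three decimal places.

Power ≈ 0.972

Standardized effect: d = |μ_{flipped} − μ_{traditional}| / σ = |67.2 − 63.4| / 7.2 = 0.5278
Noncentrality parameter: δ = d·√(n/2) = 0.5278 × √(91/2) = 3.5601
One-sided α = 0.05 → critical value z_{0.05} = 1.645.
Power = P(Z > 1.645 − δ) = Φ(1.915) = 0.9723.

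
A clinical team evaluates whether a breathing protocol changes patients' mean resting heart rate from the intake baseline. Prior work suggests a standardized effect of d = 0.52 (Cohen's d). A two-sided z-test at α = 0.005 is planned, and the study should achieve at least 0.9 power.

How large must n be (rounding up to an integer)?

Set Φ(δ − 2.807) = 0.9; then δ − 2.807 = Φ⁻¹(0.9) = 1.282, giving δ = 4.089.
(For δ > 0 the lower-tail rejection region contributes negligibly to power, so the one-term inversion is standard.)
δ = d·√n ⇒ n = (δ/d)² = (4.089 / 0.52)² = 61.82.
Rounding up, n = 62.

n = 62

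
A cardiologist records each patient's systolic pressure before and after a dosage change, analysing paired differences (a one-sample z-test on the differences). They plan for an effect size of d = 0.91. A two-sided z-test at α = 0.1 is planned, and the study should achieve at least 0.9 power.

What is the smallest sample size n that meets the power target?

Set Φ(δ − 1.645) = 0.9; then δ − 1.645 = Φ⁻¹(0.9) = 1.282, giving δ = 2.926.
(Ignoring the negligible lower-tail rejection probability gives the usual closed-form inversion.)
δ = d·√n ⇒ n = (δ/d)² = (2.926 / 0.91)² = 10.34.
Round up to the next whole unit.

n = 11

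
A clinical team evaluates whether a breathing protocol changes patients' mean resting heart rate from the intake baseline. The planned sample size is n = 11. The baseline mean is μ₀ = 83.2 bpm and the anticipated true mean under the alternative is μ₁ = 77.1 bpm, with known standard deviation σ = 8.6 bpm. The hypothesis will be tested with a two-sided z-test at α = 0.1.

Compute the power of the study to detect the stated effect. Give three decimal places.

Power ≈ 0.760

Standardized effect: d = |μ₁ − μ₀| / σ = |77.1 − 83.2| / 8.6 = 0.7093
Noncentrality parameter: δ = d·√n = 0.7093 × √11 = 2.3525
Two-sided α = 0.1 → critical value z_{0.05} = 1.645.
Power = Φ(δ − 1.645) + Φ(−δ − 1.645) = Φ(0.708) + Φ(-3.997) = 0.7604 + 0.0000 = 0.7604.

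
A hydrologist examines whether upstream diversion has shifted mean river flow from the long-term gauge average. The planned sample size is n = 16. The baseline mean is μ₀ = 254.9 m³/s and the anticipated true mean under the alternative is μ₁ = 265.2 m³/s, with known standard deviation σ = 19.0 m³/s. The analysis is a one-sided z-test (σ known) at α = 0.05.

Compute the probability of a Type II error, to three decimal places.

β ≈ 0.300

Standardized effect: d = |μ₁ − μ₀| / σ = |265.2 − 254.9| / 19.0 = 0.5421
Noncentrality parameter: δ = d·√n = 0.5421 × √16 = 2.1684
One-sided α = 0.05 → critical value z_{0.05} = 1.645.
Power = Φ(δ − 1.645) = Φ(0.524) = 0.6997.
Type II error: β = 1 − power = 1 − 0.6997 = 0.3003.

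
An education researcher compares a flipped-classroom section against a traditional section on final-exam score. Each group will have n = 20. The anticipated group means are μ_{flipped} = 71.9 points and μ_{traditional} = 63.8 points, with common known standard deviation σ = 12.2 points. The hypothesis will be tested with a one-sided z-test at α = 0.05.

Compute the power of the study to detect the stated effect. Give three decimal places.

Power ≈ 0.675

Standardized effect: d = |μ_{flipped} − μ_{traditional}| / σ = |71.9 − 63.8| / 12.2 = 0.6639
Noncentrality parameter: δ = d·√(n/2) = 0.6639 × √(20/2) = 2.0995
Critical value for a one-sided test at α = 0.05: z_α = 1.645.
Power = P(Z > 1.645 − δ) = Φ(0.455) = 0.6753.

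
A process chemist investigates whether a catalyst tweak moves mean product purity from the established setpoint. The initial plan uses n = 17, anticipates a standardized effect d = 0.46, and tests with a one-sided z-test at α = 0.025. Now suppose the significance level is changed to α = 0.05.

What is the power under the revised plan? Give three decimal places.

Power ≈ 0.599

δ = d·√n = 0.46 × √17 = 1.8966 (unchanged). New critical value: z_{0.05} = 1.645.
Revised power = P(Z > 1.645 − δ) = Φ(0.252) = 0.5994.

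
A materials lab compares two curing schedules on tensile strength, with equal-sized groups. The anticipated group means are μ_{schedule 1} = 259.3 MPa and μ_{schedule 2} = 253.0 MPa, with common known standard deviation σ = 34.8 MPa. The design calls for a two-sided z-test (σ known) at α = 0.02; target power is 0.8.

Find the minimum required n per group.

n = 613 per group

Standardized effect: d = |μ_{schedule 1} − μ_{schedule 2}| / σ = |259.3 − 253.0| / 34.8 = 0.1810
Set Φ(δ − 2.326) = 0.8; then δ − 2.326 = Φ⁻¹(0.8) = 0.842, giving δ = 3.168.
(Ignoring the negligible lower-tail rejection probability gives the usual closed-form inversion.)
δ = d·√(n/2) ⇒ n = 2(δ/d)² = 2 × (3.168 / 0.1810)² = 612.45.
Round up to the next whole unit.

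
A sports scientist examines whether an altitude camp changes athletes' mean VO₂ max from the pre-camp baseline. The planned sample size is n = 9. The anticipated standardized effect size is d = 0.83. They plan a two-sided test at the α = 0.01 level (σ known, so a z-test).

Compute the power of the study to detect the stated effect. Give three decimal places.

Noncentrality parameter: δ = d·√n = 0.83 × √9 = 2.4900
Critical value for a two-sided test at α = 0.01: z_{α/2} = 2.576.
Power = Φ(δ − 2.576) + Φ(−δ − 2.576) = Φ(-0.086) + Φ(-5.066) = 0.4658 + 0.0000 = 0.4658.

Power ≈ 0.466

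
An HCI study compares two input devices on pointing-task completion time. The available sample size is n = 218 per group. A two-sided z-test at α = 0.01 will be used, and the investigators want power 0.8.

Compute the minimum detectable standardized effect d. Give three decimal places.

Required noncentrality: δ = z_{0.005} + z_{0.20} = 2.576 + 0.842 = 3.417.
(Lower-tail contribution to power is negligible for δ > 0.)
δ = d·√(n/2) ⇒ d = δ/√(n/2) = 3.417/√(218/2) = 0.3273.

d ≈ 0.327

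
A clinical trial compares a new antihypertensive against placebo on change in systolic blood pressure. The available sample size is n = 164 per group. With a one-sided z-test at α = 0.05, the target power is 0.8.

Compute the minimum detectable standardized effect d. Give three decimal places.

d ≈ 0.275

Required noncentrality: δ = z_{0.05} + z_{0.20} = 1.645 + 0.842 = 2.486.
δ = d·√(n/2) ⇒ d = δ/√(n/2) = 2.486/√(164/2) = 0.2746.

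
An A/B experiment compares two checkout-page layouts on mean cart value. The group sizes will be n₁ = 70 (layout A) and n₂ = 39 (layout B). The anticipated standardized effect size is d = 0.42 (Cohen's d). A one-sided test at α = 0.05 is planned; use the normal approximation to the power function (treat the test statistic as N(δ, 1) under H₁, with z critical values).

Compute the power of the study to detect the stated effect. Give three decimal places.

Power ≈ 0.676

Noncentrality parameter: δ = d / √(1/n₁ + 1/n₂) = 0.42 / √(1/70 + 1/39) = 2.1019
One-sided α = 0.05 → critical value z_{0.05} = 1.645.
Power = Φ(δ − 1.645) = Φ(0.457) = 0.6762.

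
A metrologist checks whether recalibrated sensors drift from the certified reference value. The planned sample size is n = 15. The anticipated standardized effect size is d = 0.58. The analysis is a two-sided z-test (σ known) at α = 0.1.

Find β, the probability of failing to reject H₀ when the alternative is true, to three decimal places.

β ≈ 0.274

Noncentrality parameter: δ = d·√n = 0.58 × √15 = 2.2463
Two-sided α = 0.1 → critical value z_{0.05} = 1.645.
Power = Φ(δ − 1.645) + Φ(−δ − 1.645) = Φ(0.601) + Φ(-3.891) = 0.7262 + 0.0000 = 0.7263.
Type II error: β = 1 − power = 1 − 0.7263 = 0.2737.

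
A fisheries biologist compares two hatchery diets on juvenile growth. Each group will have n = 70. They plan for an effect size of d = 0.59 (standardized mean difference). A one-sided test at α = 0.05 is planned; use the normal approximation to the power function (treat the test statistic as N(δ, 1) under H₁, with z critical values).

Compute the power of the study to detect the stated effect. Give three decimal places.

Noncentrality parameter: δ = d·√(n/2) = 0.59 × √(70/2) = 3.4905
One-sided α = 0.05 → critical value z_{0.05} = 1.645.
Power = P(Z > 1.645 − δ) = Φ(1.846) = 0.9675.

Power ≈ 0.968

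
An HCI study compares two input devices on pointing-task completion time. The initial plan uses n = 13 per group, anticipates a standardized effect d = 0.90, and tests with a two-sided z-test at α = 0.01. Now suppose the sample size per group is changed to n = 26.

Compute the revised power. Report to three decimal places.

With n = 26 per group: δ = d·√(n/2) = 0.90 × √(26/2) = 3.2450. Critical value z_{0.005} = 2.576.
Revised power = Φ(δ − 2.576) + Φ(−δ − 2.576) = Φ(0.669) + Φ(-5.821) = 0.7483 + 0.0000 = 0.7483.

Power ≈ 0.748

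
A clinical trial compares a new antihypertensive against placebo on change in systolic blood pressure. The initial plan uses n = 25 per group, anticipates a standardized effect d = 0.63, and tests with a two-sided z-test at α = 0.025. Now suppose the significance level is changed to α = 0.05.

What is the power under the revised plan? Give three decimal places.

δ = d·√(n/2) = 0.63 × √(25/2) = 2.2274 (unchanged). New critical value: z_{0.025} = 1.960.
Revised power = Φ(δ − 1.960) + Φ(−δ − 1.960) = Φ(0.267) + Φ(-4.187) = 0.6054 + 0.0000 = 0.6054.

Power ≈ 0.605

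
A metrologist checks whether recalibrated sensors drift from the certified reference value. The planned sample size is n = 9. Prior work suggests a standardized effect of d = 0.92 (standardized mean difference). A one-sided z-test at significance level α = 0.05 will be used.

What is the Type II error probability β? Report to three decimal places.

β ≈ 0.132

Noncentrality parameter: δ = d·√n = 0.92 × √9 = 2.7600
Critical value for a one-sided test at α = 0.05: z_α = 1.645.
Power = P(Z > 1.645 − δ) = Φ(1.115) = 0.8676.
Type II error: β = 1 − power = 1 − 0.8676 = 0.1324.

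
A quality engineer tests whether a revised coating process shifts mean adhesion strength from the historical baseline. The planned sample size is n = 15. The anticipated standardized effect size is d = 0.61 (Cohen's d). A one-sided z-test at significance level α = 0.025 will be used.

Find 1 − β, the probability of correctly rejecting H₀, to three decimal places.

Noncentrality parameter: δ = d·√n = 0.61 × √15 = 2.3625
Critical value for a one-sided test at α = 0.025: z_α = 1.960.
Power = Φ(δ − 1.960) = Φ(0.403) = 0.6564.

Power ≈ 0.656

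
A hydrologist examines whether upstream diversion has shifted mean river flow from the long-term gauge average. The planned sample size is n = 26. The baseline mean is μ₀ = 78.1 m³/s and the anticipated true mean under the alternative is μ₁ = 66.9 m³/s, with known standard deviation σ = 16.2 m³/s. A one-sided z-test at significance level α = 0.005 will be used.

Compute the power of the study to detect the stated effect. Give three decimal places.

Power ≈ 0.829

Standardized effect: d = |μ₁ − μ₀| / σ = |66.9 − 78.1| / 16.2 = 0.6914
Noncentrality parameter: λ = d·√n = 0.6914 × √26 = 3.5252
One-sided α = 0.005 → critical value z_{0.005} = 2.576.
Power = P(Z > 2.576 − λ) = Φ(0.949) = 0.8288.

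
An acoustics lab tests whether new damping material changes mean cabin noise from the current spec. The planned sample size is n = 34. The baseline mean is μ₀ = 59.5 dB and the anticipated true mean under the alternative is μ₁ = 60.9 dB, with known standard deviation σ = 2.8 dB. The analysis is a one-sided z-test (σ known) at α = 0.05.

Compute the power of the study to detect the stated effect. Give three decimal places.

Standardized effect: d = |μ₁ − μ₀| / σ = |60.9 − 59.5| / 2.8 = 0.5000
Noncentrality parameter: δ = d·√n = 0.5000 × √34 = 2.9155
One-sided α = 0.05 → critical value z_{0.05} = 1.645.
Power = P(Z > 1.645 − δ) = Φ(1.271) = 0.8981.

Power ≈ 0.898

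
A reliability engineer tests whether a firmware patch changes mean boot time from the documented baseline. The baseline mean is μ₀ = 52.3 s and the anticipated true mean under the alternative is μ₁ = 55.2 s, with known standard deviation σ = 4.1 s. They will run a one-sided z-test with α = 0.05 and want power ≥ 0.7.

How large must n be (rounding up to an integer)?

n = 10

Standardized effect: d = |μ₁ − μ₀| / σ = |55.2 − 52.3| / 4.1 = 0.7073
Set Φ(δ − 1.645) = 0.7; then δ − 1.645 = Φ⁻¹(0.7) = 0.524, giving δ = 2.169.
δ = d·√n ⇒ n = (δ/d)² = (2.169 / 0.7073)² = 9.41.
Round up to the next whole unit.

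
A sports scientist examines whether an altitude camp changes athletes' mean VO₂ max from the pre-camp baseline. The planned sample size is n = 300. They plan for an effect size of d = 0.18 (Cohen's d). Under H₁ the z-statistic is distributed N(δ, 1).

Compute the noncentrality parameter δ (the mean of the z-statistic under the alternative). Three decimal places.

δ ≈ 3.118

δ = d·√n = 0.18 × √300 = 3.1177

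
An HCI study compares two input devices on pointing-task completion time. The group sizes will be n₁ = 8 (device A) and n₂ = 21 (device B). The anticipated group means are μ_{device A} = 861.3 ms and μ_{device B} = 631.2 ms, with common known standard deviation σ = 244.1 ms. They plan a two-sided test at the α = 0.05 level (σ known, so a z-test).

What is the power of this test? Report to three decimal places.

Power ≈ 0.621

Standardized effect: d = |μ_{device A} − μ_{device B}| / σ = |861.3 − 631.2| / 244.1 = 0.9426
Noncentrality parameter: λ = d / √(1/n₁ + 1/n₂) = 0.9426 / √(1/8 + 1/21) = 2.2688
Two-sided α = 0.05 → critical value z_{0.025} = 1.960.
Power = Φ(λ − 1.960) + Φ(−λ − 1.960) = Φ(0.309) + Φ(-4.229) = 0.6213 + 0.0000 = 0.6213.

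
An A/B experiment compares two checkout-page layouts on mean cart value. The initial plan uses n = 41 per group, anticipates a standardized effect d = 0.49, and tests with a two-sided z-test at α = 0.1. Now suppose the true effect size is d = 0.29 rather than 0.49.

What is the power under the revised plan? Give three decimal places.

With d = 0.29: δ = d·√(n/2) = 0.29 × √(41/2) = 1.3130. Critical value z_{0.05} = 1.645.
Revised power = Φ(δ − 1.645) + Φ(−δ − 1.645) = Φ(-0.332) + Φ(-2.958) = 0.3700 + 0.0015 = 0.3716.

Power ≈ 0.372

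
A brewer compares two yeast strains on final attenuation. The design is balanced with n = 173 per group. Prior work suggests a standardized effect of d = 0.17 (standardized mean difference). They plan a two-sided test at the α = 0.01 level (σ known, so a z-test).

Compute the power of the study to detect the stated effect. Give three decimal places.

Noncentrality parameter: δ = d·√(n/2) = 0.17 × √(173/2) = 1.5811
Critical value for a two-sided test at α = 0.01: z_{α/2} = 2.576.
Power = Φ(δ − 2.576) + Φ(−δ − 2.576) = Φ(-0.995) + Φ(-4.157) = 0.1599 + 0.0000 = 0.1599.

Power ≈ 0.160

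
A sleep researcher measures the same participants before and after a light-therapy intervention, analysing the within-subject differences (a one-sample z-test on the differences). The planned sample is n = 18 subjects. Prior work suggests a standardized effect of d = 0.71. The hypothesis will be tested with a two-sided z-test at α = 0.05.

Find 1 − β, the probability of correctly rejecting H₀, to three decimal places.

Power ≈ 0.854

Noncentrality parameter: δ = d·√n = 0.71 × √18 = 3.0123
Two-sided α = 0.05 → critical value z_{0.025} = 1.960.
Power = Φ(δ − 1.960) + Φ(−δ − 1.960) = Φ(1.052) + Φ(-4.972) = 0.8537 + 0.0000 = 0.8537.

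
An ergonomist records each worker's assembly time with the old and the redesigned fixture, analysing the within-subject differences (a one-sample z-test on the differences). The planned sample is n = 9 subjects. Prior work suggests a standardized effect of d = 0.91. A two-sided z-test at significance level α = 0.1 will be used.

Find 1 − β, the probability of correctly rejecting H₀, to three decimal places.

Noncentrality parameter: δ = d·√n = 0.91 × √9 = 2.7300
Two-sided α = 0.1 → critical value z_{0.05} = 1.645.
Power = Φ(δ − 1.645) + Φ(−δ − 1.645) = Φ(1.085) + Φ(-4.375) = 0.8611 + 0.0000 = 0.8611.

Power ≈ 0.861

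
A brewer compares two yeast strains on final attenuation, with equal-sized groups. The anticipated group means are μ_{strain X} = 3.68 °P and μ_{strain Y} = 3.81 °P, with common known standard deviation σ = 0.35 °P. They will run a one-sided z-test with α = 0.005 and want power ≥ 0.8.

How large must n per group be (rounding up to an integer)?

Standardized effect: d = |μ_{strain X} − μ_{strain Y}| / σ = |3.68 − 3.81| / 0.35 = 0.3714
For power 0.8 need Φ(δ − z_{0.005}) = 0.8, so δ = z_{0.005} + z_{0.20} = 2.576 + 0.842 = 3.417.
δ = d·√(n/2) ⇒ n = 2(δ/d)² = 2 × (3.417 / 0.3714)² = 169.31.
Rounding up, n = 170 per group.

n = 170 per group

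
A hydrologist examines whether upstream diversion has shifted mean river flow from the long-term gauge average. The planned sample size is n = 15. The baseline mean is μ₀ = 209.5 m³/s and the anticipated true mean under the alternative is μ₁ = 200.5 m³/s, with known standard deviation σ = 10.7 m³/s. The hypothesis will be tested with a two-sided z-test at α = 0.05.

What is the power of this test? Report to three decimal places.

Power ≈ 0.903

Standardized effect: d = |μ₁ − μ₀| / σ = |200.5 − 209.5| / 10.7 = 0.8411
Noncentrality parameter: λ = d·√n = 0.8411 × √15 = 3.2576
Critical value for a two-sided test at α = 0.05: z_{α/2} = 1.960.
Power = Φ(λ − 1.960) + Φ(−λ − 1.960) = Φ(1.298) + Φ(-5.218) = 0.9028 + 0.0000 = 0.9028.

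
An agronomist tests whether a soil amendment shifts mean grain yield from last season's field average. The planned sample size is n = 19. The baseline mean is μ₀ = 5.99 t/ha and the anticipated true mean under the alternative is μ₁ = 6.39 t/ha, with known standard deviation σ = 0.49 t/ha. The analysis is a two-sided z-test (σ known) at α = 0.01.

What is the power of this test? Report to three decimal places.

Power ≈ 0.837

Standardized effect: d = |μ₁ − μ₀| / σ = |6.39 − 5.99| / 0.49 = 0.8163
Noncentrality parameter: δ = d·√n = 0.8163 × √19 = 3.5583
Critical value for a two-sided test at α = 0.01: z_{α/2} = 2.576.
Power = Φ(δ − 2.576) + Φ(−δ − 2.576) = Φ(0.982) + Φ(-6.134) = 0.8371 + 0.0000 = 0.8371.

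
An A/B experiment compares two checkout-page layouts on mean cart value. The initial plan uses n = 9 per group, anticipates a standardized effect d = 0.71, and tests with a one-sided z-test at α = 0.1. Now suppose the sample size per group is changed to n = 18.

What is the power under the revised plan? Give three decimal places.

With n = 18 per group: δ = d·√(n/2) = 0.71 × √(18/2) = 2.1300. Critical value z_{0.1} = 1.282.
Revised power = Φ(δ − 1.282) = Φ(0.848) = 0.8019.

Power ≈ 0.802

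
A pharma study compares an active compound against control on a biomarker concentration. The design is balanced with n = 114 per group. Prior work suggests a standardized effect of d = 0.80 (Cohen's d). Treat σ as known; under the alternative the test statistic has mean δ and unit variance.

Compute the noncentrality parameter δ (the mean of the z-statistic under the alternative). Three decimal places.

δ = d·√(n/2) = 0.80 × √(114/2) = 6.0399

δ ≈ 6.040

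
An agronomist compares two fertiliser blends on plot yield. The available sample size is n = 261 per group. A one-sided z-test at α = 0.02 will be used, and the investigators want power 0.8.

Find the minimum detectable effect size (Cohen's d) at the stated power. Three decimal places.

Required noncentrality: δ = z_{0.02} + z_{0.20} = 2.054 + 0.842 = 2.895.
δ = d·√(n/2) ⇒ d = δ/√(n/2) = 2.895/√(261/2) = 0.2535.

d ≈ 0.253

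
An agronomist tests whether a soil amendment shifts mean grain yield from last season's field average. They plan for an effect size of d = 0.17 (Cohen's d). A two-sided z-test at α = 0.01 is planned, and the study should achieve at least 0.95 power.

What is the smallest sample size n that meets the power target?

Set Φ(δ − 2.576) = 0.95; then δ − 2.576 = Φ⁻¹(0.95) = 1.645, giving δ = 4.221.
(The Φ(−δ − z_{α/2}) term is vanishingly small for δ > 0 and is dropped in the standard sample-size formula.)
δ = d·√n ⇒ n = (δ/d)² = (4.221 / 0.17)² = 616.41.
Round up to the next whole unit.

n = 617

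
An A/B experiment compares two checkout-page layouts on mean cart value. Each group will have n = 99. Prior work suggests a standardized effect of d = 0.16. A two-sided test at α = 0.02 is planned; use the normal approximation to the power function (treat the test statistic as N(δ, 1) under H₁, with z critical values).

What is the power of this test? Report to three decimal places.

Power ≈ 0.115

Noncentrality parameter: δ = d·√(n/2) = 0.16 × √(99/2) = 1.1257
Two-sided α = 0.02 → critical value z_{0.01} = 2.326.
Power = Φ(δ − 2.326) + Φ(−δ − 2.326) = Φ(-1.201) + Φ(-3.452) = 0.1149 + 0.0003 = 0.1152.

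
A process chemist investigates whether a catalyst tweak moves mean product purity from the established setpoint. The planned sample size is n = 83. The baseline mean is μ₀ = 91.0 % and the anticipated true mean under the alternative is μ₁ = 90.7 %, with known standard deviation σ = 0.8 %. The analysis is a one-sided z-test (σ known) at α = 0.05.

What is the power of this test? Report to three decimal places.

Standardized effect: d = |μ₁ − μ₀| / σ = |90.7 − 91.0| / 0.8 = 0.3750
Noncentrality parameter: δ = d·√n = 0.3750 × √83 = 3.4164
One-sided α = 0.05 → critical value z_{0.05} = 1.645.
Power = P(Z > 1.645 − δ) = Φ(1.772) = 0.9618.

Power ≈ 0.962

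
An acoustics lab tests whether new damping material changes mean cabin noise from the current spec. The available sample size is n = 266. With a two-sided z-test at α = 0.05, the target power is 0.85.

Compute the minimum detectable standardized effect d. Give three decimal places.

Required noncentrality: δ = z_{0.025} + z_{0.15} = 1.960 + 1.036 = 2.996.
(Lower-tail contribution to power is negligible for δ > 0.)
δ = d·√n ⇒ d = δ/√n = 2.996/√266 = 0.1837.

d ≈ 0.184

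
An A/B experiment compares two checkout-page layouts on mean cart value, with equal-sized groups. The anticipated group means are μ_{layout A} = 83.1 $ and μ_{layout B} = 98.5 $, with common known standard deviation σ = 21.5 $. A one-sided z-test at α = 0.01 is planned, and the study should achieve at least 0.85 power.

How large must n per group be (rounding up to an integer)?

n = 45 per group

Standardized effect: d = |μ_{layout A} − μ_{layout B}| / σ = |83.1 − 98.5| / 21.5 = 0.7163
For power 0.85 need Φ(δ − z_{0.01}) = 0.85, so δ = z_{0.01} + z_{0.15} = 2.326 + 1.036 = 3.363.
δ = d·√(n/2) ⇒ n = 2(δ/d)² = 2 × (3.363 / 0.7163)² = 44.08.
Round up to the next whole unit.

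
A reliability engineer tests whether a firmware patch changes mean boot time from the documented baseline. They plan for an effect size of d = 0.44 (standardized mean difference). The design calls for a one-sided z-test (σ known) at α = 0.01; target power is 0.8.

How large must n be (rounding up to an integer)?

n = 52

For power 0.8 need Φ(δ − z_{0.01}) = 0.8, so δ = z_{0.01} + z_{0.20} = 2.326 + 0.842 = 3.168.
δ = d·√n ⇒ n = (δ/d)² = (3.168 / 0.44)² = 51.84.
Rounding up, n = 52.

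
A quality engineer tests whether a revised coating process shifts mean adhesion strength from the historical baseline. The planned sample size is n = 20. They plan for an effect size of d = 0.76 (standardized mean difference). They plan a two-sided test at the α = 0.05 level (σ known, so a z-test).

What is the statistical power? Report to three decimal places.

Power ≈ 0.925

Noncentrality parameter: δ = d·√n = 0.76 × √20 = 3.3988
Critical value for a two-sided test at α = 0.05: z_{α/2} = 1.960.
Power = Φ(δ − 1.960) + Φ(−δ − 1.960) = Φ(1.439) + Φ(-5.359) = 0.9249 + 0.0000 = 0.9249.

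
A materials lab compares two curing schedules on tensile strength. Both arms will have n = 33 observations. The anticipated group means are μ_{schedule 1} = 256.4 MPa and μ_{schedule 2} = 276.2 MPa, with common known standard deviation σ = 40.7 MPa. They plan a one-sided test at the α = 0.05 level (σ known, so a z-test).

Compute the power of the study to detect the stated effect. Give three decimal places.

Standardized effect: d = |μ_{schedule 1} − μ_{schedule 2}| / σ = |256.4 − 276.2| / 40.7 = 0.4865
Noncentrality parameter: δ = d·√(n/2) = 0.4865 × √(33/2) = 1.9761
Critical value for a one-sided test at α = 0.05: z_α = 1.645.
Power = P(Z > 1.645 − δ) = Φ(0.331) = 0.6298.

Power ≈ 0.630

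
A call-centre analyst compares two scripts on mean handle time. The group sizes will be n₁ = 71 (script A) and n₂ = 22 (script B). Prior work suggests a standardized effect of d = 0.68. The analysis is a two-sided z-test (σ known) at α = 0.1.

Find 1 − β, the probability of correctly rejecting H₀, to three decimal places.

Noncentrality parameter: δ = d / √(1/n₁ + 1/n₂) = 0.68 / √(1/71 + 1/22) = 2.7868
Critical value for a two-sided test at α = 0.1: z_{α/2} = 1.645.
Power = Φ(δ − 1.645) + Φ(−δ − 1.645) = Φ(1.142) + Φ(-4.432) = 0.8733 + 0.0000 = 0.8733.

Power ≈ 0.873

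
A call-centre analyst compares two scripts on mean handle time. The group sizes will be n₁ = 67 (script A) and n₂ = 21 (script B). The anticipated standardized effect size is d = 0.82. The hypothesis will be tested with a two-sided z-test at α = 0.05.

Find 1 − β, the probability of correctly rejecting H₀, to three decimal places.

Power ≈ 0.906

Noncentrality parameter: λ = d / √(1/n₁ + 1/n₂) = 0.82 / √(1/67 + 1/21) = 3.2788
Two-sided α = 0.05 → critical value z_{0.025} = 1.960.
Power = Φ(λ − 1.960) + Φ(−λ − 1.960) = Φ(1.319) + Φ(-5.239) = 0.9064 + 0.0000 = 0.9064.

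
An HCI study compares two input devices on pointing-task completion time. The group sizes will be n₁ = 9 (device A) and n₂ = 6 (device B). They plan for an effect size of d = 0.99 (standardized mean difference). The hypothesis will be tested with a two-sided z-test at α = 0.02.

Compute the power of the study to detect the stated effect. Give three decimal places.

Power ≈ 0.327

Noncentrality parameter: δ = d / √(1/n₁ + 1/n₂) = 0.99 / √(1/9 + 1/6) = 1.8784
Two-sided α = 0.02 → critical value z_{0.01} = 2.326.
Power = Φ(δ − 2.326) + Φ(−δ − 2.326) = Φ(-0.448) + Φ(-4.205) = 0.3271 + 0.0000 = 0.3271.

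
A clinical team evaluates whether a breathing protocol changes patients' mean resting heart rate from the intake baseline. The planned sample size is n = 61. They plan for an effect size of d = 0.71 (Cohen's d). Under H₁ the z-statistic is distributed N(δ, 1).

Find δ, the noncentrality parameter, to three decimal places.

The noncentrality parameter scales effect size by the design's sample-size factor: δ = d·√n = 0.71 × √61 = 5.5453

δ ≈ 5.545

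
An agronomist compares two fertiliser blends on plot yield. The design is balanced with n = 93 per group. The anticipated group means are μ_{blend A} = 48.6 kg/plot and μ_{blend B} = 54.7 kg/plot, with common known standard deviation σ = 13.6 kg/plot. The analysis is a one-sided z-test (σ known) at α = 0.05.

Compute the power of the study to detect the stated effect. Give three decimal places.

Standardized effect: d = |μ_{blend A} − μ_{blend B}| / σ = |48.6 − 54.7| / 13.6 = 0.4485
Noncentrality parameter: δ = d·√(n/2) = 0.4485 × √(93/2) = 3.0586
One-sided α = 0.05 → critical value z_{0.05} = 1.645.
Power = Φ(δ − 1.645) = Φ(1.414) = 0.9213.

Power ≈ 0.921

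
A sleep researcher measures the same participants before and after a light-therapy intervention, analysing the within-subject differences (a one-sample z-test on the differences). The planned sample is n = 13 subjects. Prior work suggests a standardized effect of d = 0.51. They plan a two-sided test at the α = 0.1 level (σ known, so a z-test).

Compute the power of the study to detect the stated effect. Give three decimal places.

Power ≈ 0.577

Noncentrality parameter: δ = d·√n = 0.51 × √13 = 1.8388
Critical value for a two-sided test at α = 0.1: z_{α/2} = 1.645.
Power = Φ(δ − 1.645) + Φ(−δ − 1.645) = Φ(0.194) + Φ(-3.484) = 0.5769 + 0.0002 = 0.5772.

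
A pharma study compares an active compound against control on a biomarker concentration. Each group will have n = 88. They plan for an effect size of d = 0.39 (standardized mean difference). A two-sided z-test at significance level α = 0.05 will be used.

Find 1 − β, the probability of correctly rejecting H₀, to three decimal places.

Power ≈ 0.735

Noncentrality parameter: δ = d·√(n/2) = 0.39 × √(88/2) = 2.5870
Two-sided α = 0.05 → critical value z_{0.025} = 1.960.
Power = Φ(δ − 1.960) + Φ(−δ − 1.960) = Φ(0.627) + Φ(-4.547) = 0.7347 + 0.0000 = 0.7347.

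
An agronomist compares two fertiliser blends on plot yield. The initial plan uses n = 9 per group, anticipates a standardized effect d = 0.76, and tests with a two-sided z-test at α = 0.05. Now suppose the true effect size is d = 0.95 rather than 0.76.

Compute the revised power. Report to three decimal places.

With d = 0.95: δ = d·√(n/2) = 0.95 × √(9/2) = 2.0153. Critical value z_{0.025} = 1.960.
Revised power = Φ(δ − 1.960) + Φ(−δ − 1.960) = Φ(0.055) + Φ(-3.975) = 0.5220 + 0.0000 = 0.5221.

Power ≈ 0.522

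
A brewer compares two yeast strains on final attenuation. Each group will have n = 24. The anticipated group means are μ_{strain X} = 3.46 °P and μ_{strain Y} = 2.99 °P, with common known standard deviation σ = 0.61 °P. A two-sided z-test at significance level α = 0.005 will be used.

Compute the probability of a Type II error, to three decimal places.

β ≈ 0.555

Standardized effect: d = |μ_{strain X} − μ_{strain Y}| / σ = |3.46 − 2.99| / 0.61 = 0.7705
Noncentrality parameter: δ = d·√(n/2) = 0.7705 × √(24/2) = 2.6691
Critical value for a two-sided test at α = 0.005: z_{α/2} = 2.807.
Power = Φ(δ − 2.807) + Φ(−δ − 2.807) = Φ(-0.138) + Φ(-5.476) = 0.4451 + 0.0000 = 0.4451.
Type II error: β = 1 − power = 1 − 0.4451 = 0.5549.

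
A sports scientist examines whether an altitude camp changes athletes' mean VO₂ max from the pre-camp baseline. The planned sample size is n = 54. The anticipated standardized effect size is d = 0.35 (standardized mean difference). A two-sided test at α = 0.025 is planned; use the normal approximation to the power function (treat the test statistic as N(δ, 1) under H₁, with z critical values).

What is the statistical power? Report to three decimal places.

Noncentrality parameter: δ = d·√n = 0.35 × √54 = 2.5720
Critical value for a two-sided test at α = 0.025: z_{α/2} = 2.241.
Power = Φ(δ − 2.241) + Φ(−δ − 2.241) = Φ(0.331) + Φ(-4.813) = 0.6295 + 0.0000 = 0.6295.

Power ≈ 0.630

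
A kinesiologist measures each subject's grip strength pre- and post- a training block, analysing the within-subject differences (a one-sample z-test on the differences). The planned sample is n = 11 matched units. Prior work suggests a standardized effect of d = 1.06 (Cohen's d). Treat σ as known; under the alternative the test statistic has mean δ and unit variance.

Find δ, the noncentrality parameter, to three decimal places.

δ ≈ 3.516

The noncentrality parameter scales effect size by the design's sample-size factor: δ = d·√n = 1.06 × √11 = 3.5156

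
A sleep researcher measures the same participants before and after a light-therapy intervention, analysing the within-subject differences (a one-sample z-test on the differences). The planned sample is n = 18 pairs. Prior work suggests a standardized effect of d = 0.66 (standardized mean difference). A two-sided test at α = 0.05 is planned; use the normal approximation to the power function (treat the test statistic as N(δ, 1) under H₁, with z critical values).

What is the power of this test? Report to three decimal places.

Power ≈ 0.800

Noncentrality parameter: δ = d·√n = 0.66 × √18 = 2.8001
Critical value for a two-sided test at α = 0.05: z_{α/2} = 1.960.
Power = Φ(δ − 1.960) + Φ(−δ − 1.960) = Φ(0.840) + Φ(-4.760) = 0.7996 + 0.0000 = 0.7996.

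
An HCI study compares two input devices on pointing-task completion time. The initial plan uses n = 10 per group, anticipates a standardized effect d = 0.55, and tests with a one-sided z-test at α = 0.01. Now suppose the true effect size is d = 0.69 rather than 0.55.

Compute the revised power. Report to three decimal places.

Power ≈ 0.217

With d = 0.69: δ = d·√(n/2) = 0.69 × √(10/2) = 1.5429. Critical value z_{0.01} = 2.326.
Revised power = P(Z > 2.326 − δ) = Φ(-0.783) = 0.2167.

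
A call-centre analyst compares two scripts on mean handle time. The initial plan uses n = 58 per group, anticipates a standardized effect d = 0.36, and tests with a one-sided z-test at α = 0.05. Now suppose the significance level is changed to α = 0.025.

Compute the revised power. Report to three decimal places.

δ = d·√(n/2) = 0.36 × √(58/2) = 1.9387 (unchanged). New critical value: z_{0.025} = 1.960.
Revised power = Φ(δ − 1.960) = Φ(-0.021) = 0.4915.

Power ≈ 0.492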